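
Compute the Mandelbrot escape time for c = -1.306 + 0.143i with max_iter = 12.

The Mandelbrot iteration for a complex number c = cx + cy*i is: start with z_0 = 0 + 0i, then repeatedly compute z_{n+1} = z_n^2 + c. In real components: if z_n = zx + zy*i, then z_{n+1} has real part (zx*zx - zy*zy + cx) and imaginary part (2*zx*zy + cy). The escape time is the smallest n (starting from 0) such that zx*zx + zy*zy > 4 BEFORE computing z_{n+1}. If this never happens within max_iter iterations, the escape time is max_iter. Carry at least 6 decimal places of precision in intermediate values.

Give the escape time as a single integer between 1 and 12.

z_0 = 0 + 0i, c = -1.3060 + 0.1430i
Iter 1: z = -1.3060 + 0.1430i, |z|^2 = 1.7261
Iter 2: z = 0.3792 + -0.2305i, |z|^2 = 0.1969
Iter 3: z = -1.2154 + -0.0318i, |z|^2 = 1.4781
Iter 4: z = 0.1701 + 0.2203i, |z|^2 = 0.0775
Iter 5: z = -1.3256 + 0.2179i, |z|^2 = 1.8048
Iter 6: z = 0.4038 + -0.4348i, |z|^2 = 0.3521
Iter 7: z = -1.3320 + -0.2082i, |z|^2 = 1.8177
Iter 8: z = 0.4250 + 0.6975i, |z|^2 = 0.6672
Iter 9: z = -1.6119 + 0.7359i, |z|^2 = 3.1399
Iter 10: z = 0.7507 + -2.2295i, |z|^2 = 5.5343
Escaped at iteration 10

Answer: 10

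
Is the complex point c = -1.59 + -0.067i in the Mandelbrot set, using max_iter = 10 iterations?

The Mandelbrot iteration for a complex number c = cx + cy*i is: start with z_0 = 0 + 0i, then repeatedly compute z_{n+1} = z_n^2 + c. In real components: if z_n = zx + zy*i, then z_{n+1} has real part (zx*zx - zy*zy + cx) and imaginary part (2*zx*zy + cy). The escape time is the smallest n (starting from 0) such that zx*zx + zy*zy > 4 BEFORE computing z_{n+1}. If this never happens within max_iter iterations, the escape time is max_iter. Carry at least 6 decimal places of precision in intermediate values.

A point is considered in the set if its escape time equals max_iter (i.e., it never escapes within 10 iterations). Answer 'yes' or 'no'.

z_0 = 0 + 0i, c = -1.5900 + -0.0670i
Iter 1: z = -1.5900 + -0.0670i, |z|^2 = 2.5326
Iter 2: z = 0.9336 + 0.1461i, |z|^2 = 0.8930
Iter 3: z = -0.7397 + 0.2057i, |z|^2 = 0.5895
Iter 4: z = -1.0852 + -0.3714i, |z|^2 = 1.3155
Iter 5: z = -0.5503 + 0.7390i, |z|^2 = 0.8489
Iter 6: z = -1.8332 + -0.8803i, |z|^2 = 4.1356
Escaped at iteration 6

Answer: no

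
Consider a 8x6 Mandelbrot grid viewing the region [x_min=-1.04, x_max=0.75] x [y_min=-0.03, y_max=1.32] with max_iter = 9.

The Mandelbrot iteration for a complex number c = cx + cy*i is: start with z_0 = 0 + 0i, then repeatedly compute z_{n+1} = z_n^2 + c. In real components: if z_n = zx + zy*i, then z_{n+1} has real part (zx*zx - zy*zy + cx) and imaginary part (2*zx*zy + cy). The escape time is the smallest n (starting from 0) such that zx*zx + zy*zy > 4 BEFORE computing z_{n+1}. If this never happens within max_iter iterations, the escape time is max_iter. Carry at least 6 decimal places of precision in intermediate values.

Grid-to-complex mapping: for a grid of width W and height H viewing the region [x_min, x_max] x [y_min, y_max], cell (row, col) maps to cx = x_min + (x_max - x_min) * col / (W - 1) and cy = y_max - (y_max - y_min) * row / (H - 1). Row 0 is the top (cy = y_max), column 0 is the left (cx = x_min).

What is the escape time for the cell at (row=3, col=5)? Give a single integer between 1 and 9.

Answer: 9

Derivation:
z_0 = 0 + 0i, c = 0.2386 + 0.5100i
Iter 1: z = 0.2386 + 0.5100i, |z|^2 = 0.3170
Iter 2: z = 0.0354 + 0.7533i, |z|^2 = 0.5688
Iter 3: z = -0.3277 + 0.5633i, |z|^2 = 0.4247
Iter 4: z = 0.0286 + 0.1408i, |z|^2 = 0.0206
Iter 5: z = 0.2196 + 0.5181i, |z|^2 = 0.3166
Iter 6: z = 0.0184 + 0.7375i, |z|^2 = 0.5442
Iter 7: z = -0.3050 + 0.5371i, |z|^2 = 0.3815
Iter 8: z = 0.0431 + 0.1824i, |z|^2 = 0.0351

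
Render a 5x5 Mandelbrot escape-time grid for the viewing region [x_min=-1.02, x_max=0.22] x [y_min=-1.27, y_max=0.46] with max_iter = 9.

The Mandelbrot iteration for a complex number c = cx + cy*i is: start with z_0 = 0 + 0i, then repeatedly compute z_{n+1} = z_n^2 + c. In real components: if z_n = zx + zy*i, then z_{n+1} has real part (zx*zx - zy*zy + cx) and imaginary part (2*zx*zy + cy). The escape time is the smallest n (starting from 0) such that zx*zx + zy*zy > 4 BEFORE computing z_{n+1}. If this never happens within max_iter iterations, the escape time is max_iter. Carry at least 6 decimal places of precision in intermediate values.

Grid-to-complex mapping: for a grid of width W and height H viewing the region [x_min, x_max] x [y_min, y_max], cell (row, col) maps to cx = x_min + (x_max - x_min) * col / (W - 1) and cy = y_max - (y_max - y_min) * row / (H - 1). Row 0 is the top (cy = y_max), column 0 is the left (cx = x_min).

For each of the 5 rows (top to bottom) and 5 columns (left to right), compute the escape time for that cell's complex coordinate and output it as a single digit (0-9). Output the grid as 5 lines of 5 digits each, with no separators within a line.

Answer: 59999
99999
79999
34695
23332

Derivation:
(row=0, col=0): c = -1.0200 + 0.4600i → escape time 5
(row=0, col=1): c = -0.7100 + 0.4600i → escape time 9
(row=0, col=2): c = -0.4000 + 0.4600i → escape time 9
(row=0, col=3): c = -0.0900 + 0.4600i → escape time 9
(row=0, col=4): c = 0.2200 + 0.4600i → escape time 9
(row=1, col=0): c = -1.0200 + 0.0275i → escape time 9
(row=1, col=1): c = -0.7100 + 0.0275i → escape time 9
(row=1, col=2): c = -0.4000 + 0.0275i → escape time 9
(row=1, col=3): c = -0.0900 + 0.0275i → escape time 9
(row=1, col=4): c = 0.2200 + 0.0275i → escape time 9
(row=2, col=0): c = -1.0200 + -0.4050i → escape time 7
(row=2, col=1): c = -0.7100 + -0.4050i → escape time 9
(row=2, col=2): c = -0.4000 + -0.4050i → escape time 9
(row=2, col=3): c = -0.0900 + -0.4050i → escape time 9
(row=2, col=4): c = 0.2200 + -0.4050i → escape time 9
(row=3, col=0): c = -1.0200 + -0.8375i → escape time 3
(row=3, col=1): c = -0.7100 + -0.8375i → escape time 4
(row=3, col=2): c = -0.4000 + -0.8375i → escape time 6
(row=3, col=3): c = -0.0900 + -0.8375i → escape time 9
(row=3, col=4): c = 0.2200 + -0.8375i → escape time 5
(row=4, col=0): c = -1.0200 + -1.2700i → escape time 2
(row=4, col=1): c = -0.7100 + -1.2700i → escape time 3
(row=4, col=2): c = -0.4000 + -1.2700i → escape time 3
(row=4, col=3): c = -0.0900 + -1.2700i → escape time 3
(row=4, col=4): c = 0.2200 + -1.2700i → escape time 2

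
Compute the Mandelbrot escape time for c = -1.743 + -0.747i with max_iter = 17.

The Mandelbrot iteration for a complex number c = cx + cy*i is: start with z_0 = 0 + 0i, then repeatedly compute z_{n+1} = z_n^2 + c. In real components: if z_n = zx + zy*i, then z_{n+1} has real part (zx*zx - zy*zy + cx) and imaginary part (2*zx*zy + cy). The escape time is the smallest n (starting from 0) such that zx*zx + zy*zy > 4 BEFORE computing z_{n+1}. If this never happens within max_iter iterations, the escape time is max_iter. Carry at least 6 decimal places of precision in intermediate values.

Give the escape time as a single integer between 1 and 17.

z_0 = 0 + 0i, c = -1.7430 + -0.7470i
Iter 1: z = -1.7430 + -0.7470i, |z|^2 = 3.5961
Iter 2: z = 0.7370 + 1.8570i, |z|^2 = 3.9918
Iter 3: z = -4.6484 + 1.9904i, |z|^2 = 25.5692
Escaped at iteration 3

Answer: 3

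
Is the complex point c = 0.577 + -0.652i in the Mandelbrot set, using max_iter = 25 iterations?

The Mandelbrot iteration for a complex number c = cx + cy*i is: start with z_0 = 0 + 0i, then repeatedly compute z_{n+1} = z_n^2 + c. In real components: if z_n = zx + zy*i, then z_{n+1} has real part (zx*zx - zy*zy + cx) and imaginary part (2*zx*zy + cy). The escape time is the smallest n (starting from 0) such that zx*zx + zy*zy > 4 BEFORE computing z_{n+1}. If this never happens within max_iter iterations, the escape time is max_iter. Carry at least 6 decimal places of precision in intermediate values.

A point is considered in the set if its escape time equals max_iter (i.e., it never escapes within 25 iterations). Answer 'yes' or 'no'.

z_0 = 0 + 0i, c = 0.5770 + -0.6520i
Iter 1: z = 0.5770 + -0.6520i, |z|^2 = 0.7580
Iter 2: z = 0.4848 + -1.4044i, |z|^2 = 2.2074
Iter 3: z = -1.1603 + -2.0138i, |z|^2 = 5.4016
Escaped at iteration 3

Answer: no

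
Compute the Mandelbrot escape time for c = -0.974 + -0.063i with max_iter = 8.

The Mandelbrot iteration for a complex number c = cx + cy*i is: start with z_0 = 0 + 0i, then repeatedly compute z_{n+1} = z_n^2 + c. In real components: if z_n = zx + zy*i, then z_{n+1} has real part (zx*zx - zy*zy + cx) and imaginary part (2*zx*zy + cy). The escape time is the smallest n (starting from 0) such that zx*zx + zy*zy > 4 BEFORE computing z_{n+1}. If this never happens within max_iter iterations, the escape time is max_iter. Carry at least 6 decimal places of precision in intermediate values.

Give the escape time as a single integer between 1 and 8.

Answer: 8

Derivation:
z_0 = 0 + 0i, c = -0.9740 + -0.0630i
Iter 1: z = -0.9740 + -0.0630i, |z|^2 = 0.9526
Iter 2: z = -0.0293 + 0.0597i, |z|^2 = 0.0044
Iter 3: z = -0.9767 + -0.0665i, |z|^2 = 0.9584
Iter 4: z = -0.0245 + 0.0669i, |z|^2 = 0.0051
Iter 5: z = -0.9779 + -0.0663i, |z|^2 = 0.9606
Iter 6: z = -0.0221 + 0.0666i, |z|^2 = 0.0049
Iter 7: z = -0.9779 + -0.0660i, |z|^2 = 0.9607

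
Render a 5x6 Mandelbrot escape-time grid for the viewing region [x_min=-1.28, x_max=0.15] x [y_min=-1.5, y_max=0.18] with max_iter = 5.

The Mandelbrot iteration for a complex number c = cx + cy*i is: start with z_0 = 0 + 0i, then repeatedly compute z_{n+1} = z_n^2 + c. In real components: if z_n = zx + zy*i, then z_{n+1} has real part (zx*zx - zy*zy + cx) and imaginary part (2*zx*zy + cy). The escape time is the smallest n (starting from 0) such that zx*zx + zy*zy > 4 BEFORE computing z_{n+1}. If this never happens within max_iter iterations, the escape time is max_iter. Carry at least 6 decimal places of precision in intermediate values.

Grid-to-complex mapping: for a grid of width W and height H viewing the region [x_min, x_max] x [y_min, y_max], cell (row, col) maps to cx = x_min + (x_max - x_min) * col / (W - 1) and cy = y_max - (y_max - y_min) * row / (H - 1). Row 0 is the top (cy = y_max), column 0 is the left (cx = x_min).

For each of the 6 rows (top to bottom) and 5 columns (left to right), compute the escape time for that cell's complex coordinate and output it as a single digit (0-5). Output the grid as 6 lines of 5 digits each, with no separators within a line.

Answer: 55555
55555
45555
33455
23343
22222

Derivation:
(row=0, col=0): c = -1.2800 + 0.1800i → escape time 5
(row=0, col=1): c = -0.9225 + 0.1800i → escape time 5
(row=0, col=2): c = -0.5650 + 0.1800i → escape time 5
(row=0, col=3): c = -0.2075 + 0.1800i → escape time 5
(row=0, col=4): c = 0.1500 + 0.1800i → escape time 5
(row=1, col=0): c = -1.2800 + -0.1560i → escape time 5
(row=1, col=1): c = -0.9225 + -0.1560i → escape time 5
(row=1, col=2): c = -0.5650 + -0.1560i → escape time 5
(row=1, col=3): c = -0.2075 + -0.1560i → escape time 5
(row=1, col=4): c = 0.1500 + -0.1560i → escape time 5
(row=2, col=0): c = -1.2800 + -0.4920i → escape time 4
(row=2, col=1): c = -0.9225 + -0.4920i → escape time 5
(row=2, col=2): c = -0.5650 + -0.4920i → escape time 5
(row=2, col=3): c = -0.2075 + -0.4920i → escape time 5
(row=2, col=4): c = 0.1500 + -0.4920i → escape time 5
(row=3, col=0): c = -1.2800 + -0.8280i → escape time 3
(row=3, col=1): c = -0.9225 + -0.8280i → escape time 3
(row=3, col=2): c = -0.5650 + -0.8280i → escape time 4
(row=3, col=3): c = -0.2075 + -0.8280i → escape time 5
(row=3, col=4): c = 0.1500 + -0.8280i → escape time 5
(row=4, col=0): c = -1.2800 + -1.1640i → escape time 2
(row=4, col=1): c = -0.9225 + -1.1640i → escape time 3
(row=4, col=2): c = -0.5650 + -1.1640i → escape time 3
(row=4, col=3): c = -0.2075 + -1.1640i → escape time 4
(row=4, col=4): c = 0.1500 + -1.1640i → escape time 3
(row=5, col=0): c = -1.2800 + -1.5000i → escape time 2
(row=5, col=1): c = -0.9225 + -1.5000i → escape time 2
(row=5, col=2): c = -0.5650 + -1.5000i → escape time 2
(row=5, col=3): c = -0.2075 + -1.5000i → escape time 2
(row=5, col=4): c = 0.1500 + -1.5000i → escape time 2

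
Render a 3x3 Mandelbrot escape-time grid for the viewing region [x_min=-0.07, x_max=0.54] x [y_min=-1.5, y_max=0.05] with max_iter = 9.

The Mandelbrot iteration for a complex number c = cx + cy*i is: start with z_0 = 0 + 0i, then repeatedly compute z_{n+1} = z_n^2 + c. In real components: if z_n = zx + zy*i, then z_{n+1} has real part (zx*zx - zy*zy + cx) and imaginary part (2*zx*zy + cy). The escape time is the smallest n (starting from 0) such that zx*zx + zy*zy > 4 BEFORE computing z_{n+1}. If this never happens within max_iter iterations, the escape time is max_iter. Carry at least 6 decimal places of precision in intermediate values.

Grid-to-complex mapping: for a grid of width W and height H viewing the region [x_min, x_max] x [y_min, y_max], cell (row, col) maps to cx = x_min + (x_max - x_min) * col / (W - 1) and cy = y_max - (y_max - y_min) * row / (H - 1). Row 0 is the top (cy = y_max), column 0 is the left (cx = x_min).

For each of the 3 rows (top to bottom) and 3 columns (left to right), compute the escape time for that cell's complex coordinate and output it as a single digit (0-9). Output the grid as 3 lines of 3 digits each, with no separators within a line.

Answer: 994
963
222

Derivation:
(row=0, col=0): c = -0.0700 + 0.0500i → escape time 9
(row=0, col=1): c = 0.2350 + 0.0500i → escape time 9
(row=0, col=2): c = 0.5400 + 0.0500i → escape time 4
(row=1, col=0): c = -0.0700 + -0.7250i → escape time 9
(row=1, col=1): c = 0.2350 + -0.7250i → escape time 6
(row=1, col=2): c = 0.5400 + -0.7250i → escape time 3
(row=2, col=0): c = -0.0700 + -1.5000i → escape time 2
(row=2, col=1): c = 0.2350 + -1.5000i → escape time 2
(row=2, col=2): c = 0.5400 + -1.5000i → escape time 2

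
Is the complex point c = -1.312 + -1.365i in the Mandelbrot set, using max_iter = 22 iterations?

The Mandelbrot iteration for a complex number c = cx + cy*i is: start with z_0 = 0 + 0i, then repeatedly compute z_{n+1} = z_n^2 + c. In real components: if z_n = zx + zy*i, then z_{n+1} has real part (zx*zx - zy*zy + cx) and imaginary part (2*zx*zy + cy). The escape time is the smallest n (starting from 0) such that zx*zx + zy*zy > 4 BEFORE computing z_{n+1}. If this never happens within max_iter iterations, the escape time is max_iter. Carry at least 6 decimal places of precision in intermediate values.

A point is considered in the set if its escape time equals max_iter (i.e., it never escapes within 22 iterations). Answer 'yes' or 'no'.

z_0 = 0 + 0i, c = -1.3120 + -1.3650i
Iter 1: z = -1.3120 + -1.3650i, |z|^2 = 3.5846
Iter 2: z = -1.4539 + 2.2168i, |z|^2 = 7.0278
Escaped at iteration 2

Answer: no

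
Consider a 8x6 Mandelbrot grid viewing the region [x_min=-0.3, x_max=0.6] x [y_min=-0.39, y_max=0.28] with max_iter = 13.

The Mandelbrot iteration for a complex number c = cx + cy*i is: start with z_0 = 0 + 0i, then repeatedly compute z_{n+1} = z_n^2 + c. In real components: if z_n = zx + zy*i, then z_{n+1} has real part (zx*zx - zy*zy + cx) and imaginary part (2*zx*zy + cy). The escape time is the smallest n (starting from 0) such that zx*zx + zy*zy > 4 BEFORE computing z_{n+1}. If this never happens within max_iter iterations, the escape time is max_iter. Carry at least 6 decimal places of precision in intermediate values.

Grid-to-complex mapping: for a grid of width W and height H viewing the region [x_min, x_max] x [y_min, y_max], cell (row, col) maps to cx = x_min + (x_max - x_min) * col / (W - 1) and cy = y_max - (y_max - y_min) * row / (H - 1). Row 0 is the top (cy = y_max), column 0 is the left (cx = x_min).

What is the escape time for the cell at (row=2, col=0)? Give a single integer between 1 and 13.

z_0 = 0 + 0i, c = -0.3000 + 0.0120i
Iter 1: z = -0.3000 + 0.0120i, |z|^2 = 0.0901
Iter 2: z = -0.2101 + 0.0048i, |z|^2 = 0.0442
Iter 3: z = -0.2559 + 0.0100i, |z|^2 = 0.0656
Iter 4: z = -0.2346 + 0.0069i, |z|^2 = 0.0551
Iter 5: z = -0.2450 + 0.0088i, |z|^2 = 0.0601
Iter 6: z = -0.2401 + 0.0077i, |z|^2 = 0.0577
Iter 7: z = -0.2424 + 0.0083i, |z|^2 = 0.0588
Iter 8: z = -0.2413 + 0.0080i, |z|^2 = 0.0583
Iter 9: z = -0.2418 + 0.0082i, |z|^2 = 0.0586
Iter 10: z = -0.2416 + 0.0081i, |z|^2 = 0.0584
Iter 11: z = -0.2417 + 0.0081i, |z|^2 = 0.0585
Iter 12: z = -0.2416 + 0.0081i, |z|^2 = 0.0585

Answer: 13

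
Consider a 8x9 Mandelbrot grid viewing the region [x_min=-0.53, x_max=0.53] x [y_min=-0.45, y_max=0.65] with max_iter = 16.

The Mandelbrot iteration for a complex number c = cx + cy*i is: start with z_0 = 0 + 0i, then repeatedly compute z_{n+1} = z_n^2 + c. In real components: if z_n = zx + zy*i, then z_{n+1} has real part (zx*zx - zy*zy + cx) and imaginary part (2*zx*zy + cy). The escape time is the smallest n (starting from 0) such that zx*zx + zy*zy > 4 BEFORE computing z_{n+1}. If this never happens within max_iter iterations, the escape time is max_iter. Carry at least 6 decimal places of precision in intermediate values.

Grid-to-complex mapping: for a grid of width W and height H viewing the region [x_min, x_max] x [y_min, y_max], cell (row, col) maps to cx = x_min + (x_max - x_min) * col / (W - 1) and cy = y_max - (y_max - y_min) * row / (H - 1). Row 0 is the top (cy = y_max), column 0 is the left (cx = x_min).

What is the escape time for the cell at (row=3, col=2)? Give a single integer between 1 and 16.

z_0 = 0 + 0i, c = -0.2271 + 0.2375i
Iter 1: z = -0.2271 + 0.2375i, |z|^2 = 0.1080
Iter 2: z = -0.2320 + 0.1296i, |z|^2 = 0.0706
Iter 3: z = -0.1901 + 0.1774i, |z|^2 = 0.0676
Iter 4: z = -0.2225 + 0.1700i, |z|^2 = 0.0784
Iter 5: z = -0.2066 + 0.1618i, |z|^2 = 0.0689
Iter 6: z = -0.2107 + 0.1706i, |z|^2 = 0.0735
Iter 7: z = -0.2119 + 0.1656i, |z|^2 = 0.0723
Iter 8: z = -0.2097 + 0.1673i, |z|^2 = 0.0720
Iter 9: z = -0.2112 + 0.1673i, |z|^2 = 0.0726
Iter 10: z = -0.2105 + 0.1668i, |z|^2 = 0.0722
Iter 11: z = -0.2106 + 0.1672i, |z|^2 = 0.0723
Iter 12: z = -0.2107 + 0.1670i, |z|^2 = 0.0723
Iter 13: z = -0.2106 + 0.1671i, |z|^2 = 0.0723
Iter 14: z = -0.2107 + 0.1671i, |z|^2 = 0.0723
Iter 15: z = -0.2107 + 0.1671i, |z|^2 = 0.0723

Answer: 16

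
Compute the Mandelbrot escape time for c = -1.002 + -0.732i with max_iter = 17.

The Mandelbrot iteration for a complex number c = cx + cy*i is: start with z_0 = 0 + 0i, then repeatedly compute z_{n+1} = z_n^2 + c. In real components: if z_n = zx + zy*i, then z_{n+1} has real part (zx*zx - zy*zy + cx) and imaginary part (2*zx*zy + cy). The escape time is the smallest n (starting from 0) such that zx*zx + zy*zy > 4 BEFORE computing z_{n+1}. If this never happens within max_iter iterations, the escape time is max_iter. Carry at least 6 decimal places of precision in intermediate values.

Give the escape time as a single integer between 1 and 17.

Answer: 4

Derivation:
z_0 = 0 + 0i, c = -1.0020 + -0.7320i
Iter 1: z = -1.0020 + -0.7320i, |z|^2 = 1.5398
Iter 2: z = -0.5338 + 0.7349i, |z|^2 = 0.8251
Iter 3: z = -1.2572 + -1.5166i, |z|^2 = 3.8806
Iter 4: z = -1.7218 + 3.0813i, |z|^2 = 12.4588
Escaped at iteration 4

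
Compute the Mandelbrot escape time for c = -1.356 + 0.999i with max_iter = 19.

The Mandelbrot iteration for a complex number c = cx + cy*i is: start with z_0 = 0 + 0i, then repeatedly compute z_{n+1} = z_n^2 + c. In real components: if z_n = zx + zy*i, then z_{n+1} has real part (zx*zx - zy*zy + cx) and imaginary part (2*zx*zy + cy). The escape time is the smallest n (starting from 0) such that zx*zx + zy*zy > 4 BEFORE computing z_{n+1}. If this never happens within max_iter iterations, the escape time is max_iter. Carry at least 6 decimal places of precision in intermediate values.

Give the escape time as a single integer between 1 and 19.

z_0 = 0 + 0i, c = -1.3560 + 0.9990i
Iter 1: z = -1.3560 + 0.9990i, |z|^2 = 2.8367
Iter 2: z = -0.5153 + -1.7103i, |z|^2 = 3.1906
Iter 3: z = -4.0156 + 2.7615i, |z|^2 = 23.7508
Escaped at iteration 3

Answer: 3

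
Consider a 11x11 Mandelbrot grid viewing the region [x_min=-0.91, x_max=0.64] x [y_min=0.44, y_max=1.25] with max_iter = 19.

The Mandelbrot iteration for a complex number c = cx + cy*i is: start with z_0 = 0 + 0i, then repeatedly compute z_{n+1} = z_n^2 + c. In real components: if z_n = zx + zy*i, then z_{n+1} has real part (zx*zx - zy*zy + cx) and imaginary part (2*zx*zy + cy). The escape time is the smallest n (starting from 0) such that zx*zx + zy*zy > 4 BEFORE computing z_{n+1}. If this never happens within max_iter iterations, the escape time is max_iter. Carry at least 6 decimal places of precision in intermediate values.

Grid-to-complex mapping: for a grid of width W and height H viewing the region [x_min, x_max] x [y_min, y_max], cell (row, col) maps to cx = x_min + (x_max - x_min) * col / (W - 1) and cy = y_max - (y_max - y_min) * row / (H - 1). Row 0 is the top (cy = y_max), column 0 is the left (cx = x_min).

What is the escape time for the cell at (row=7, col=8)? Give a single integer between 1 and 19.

Answer: 8

Derivation:
z_0 = 0 + 0i, c = 0.3300 + 0.6830i
Iter 1: z = 0.3300 + 0.6830i, |z|^2 = 0.5754
Iter 2: z = -0.0276 + 1.1338i, |z|^2 = 1.2862
Iter 3: z = -0.9547 + 0.6204i, |z|^2 = 1.2964
Iter 4: z = 0.8565 + -0.5017i, |z|^2 = 0.9853
Iter 5: z = 0.8119 + -0.1763i, |z|^2 = 0.6903
Iter 6: z = 0.9581 + 0.3966i, |z|^2 = 1.0753
Iter 7: z = 1.0907 + 1.4431i, |z|^2 = 3.2720
Iter 8: z = -0.5628 + 3.8308i, |z|^2 = 14.9918
Escaped at iteration 8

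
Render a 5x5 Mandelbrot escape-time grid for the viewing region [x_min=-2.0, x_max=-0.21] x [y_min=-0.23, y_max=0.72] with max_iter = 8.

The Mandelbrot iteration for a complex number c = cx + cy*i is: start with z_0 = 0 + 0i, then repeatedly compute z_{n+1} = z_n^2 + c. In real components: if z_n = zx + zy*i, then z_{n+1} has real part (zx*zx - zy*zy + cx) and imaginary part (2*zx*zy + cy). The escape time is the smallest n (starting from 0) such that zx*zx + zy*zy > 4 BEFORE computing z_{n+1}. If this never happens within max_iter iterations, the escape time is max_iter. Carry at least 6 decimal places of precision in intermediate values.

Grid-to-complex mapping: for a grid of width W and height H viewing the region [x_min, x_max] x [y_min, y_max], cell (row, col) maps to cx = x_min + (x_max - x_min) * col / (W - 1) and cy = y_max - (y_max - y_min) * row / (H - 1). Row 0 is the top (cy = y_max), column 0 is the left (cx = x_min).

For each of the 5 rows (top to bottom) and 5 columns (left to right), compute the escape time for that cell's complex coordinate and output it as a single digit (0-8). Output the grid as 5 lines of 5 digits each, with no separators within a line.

(row=0, col=0): c = -2.0000 + 0.7200i → escape time 1
(row=0, col=1): c = -1.5525 + 0.7200i → escape time 3
(row=0, col=2): c = -1.1050 + 0.7200i → escape time 3
(row=0, col=3): c = -0.6575 + 0.7200i → escape time 5
(row=0, col=4): c = -0.2100 + 0.7200i → escape time 8
(row=1, col=0): c = -2.0000 + 0.4825i → escape time 1
(row=1, col=1): c = -1.5525 + 0.4825i → escape time 3
(row=1, col=2): c = -1.1050 + 0.4825i → escape time 5
(row=1, col=3): c = -0.6575 + 0.4825i → escape time 8
(row=1, col=4): c = -0.2100 + 0.4825i → escape time 8
(row=2, col=0): c = -2.0000 + 0.2450i → escape time 1
(row=2, col=1): c = -1.5525 + 0.2450i → escape time 5
(row=2, col=2): c = -1.1050 + 0.2450i → escape time 8
(row=2, col=3): c = -0.6575 + 0.2450i → escape time 8
(row=2, col=4): c = -0.2100 + 0.2450i → escape time 8
(row=3, col=0): c = -2.0000 + 0.0075i → escape time 1
(row=3, col=1): c = -1.5525 + 0.0075i → escape time 8
(row=3, col=2): c = -1.1050 + 0.0075i → escape time 8
(row=3, col=3): c = -0.6575 + 0.0075i → escape time 8
(row=3, col=4): c = -0.2100 + 0.0075i → escape time 8
(row=4, col=0): c = -2.0000 + -0.2300i → escape time 1
(row=4, col=1): c = -1.5525 + -0.2300i → escape time 5
(row=4, col=2): c = -1.1050 + -0.2300i → escape time 8
(row=4, col=3): c = -0.6575 + -0.2300i → escape time 8
(row=4, col=4): c = -0.2100 + -0.2300i → escape time 8

Answer: 13358
13588
15888
18888
15888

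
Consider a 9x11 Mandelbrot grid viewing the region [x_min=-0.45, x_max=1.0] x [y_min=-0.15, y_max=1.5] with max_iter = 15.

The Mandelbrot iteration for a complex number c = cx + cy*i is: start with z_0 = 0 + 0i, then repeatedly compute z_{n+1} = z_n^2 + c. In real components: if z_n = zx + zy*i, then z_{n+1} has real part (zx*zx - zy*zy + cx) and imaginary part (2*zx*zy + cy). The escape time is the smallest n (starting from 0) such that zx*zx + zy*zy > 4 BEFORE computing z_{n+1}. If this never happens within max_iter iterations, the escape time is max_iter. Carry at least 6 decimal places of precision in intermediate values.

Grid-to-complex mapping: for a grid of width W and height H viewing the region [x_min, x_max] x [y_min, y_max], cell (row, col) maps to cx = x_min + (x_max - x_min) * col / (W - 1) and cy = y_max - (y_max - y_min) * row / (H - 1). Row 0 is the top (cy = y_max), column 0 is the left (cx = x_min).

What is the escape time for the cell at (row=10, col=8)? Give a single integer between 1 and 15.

z_0 = 0 + 0i, c = 1.0000 + -0.1500i
Iter 1: z = 1.0000 + -0.1500i, |z|^2 = 1.0225
Iter 2: z = 1.9775 + -0.4500i, |z|^2 = 4.1130
Escaped at iteration 2

Answer: 2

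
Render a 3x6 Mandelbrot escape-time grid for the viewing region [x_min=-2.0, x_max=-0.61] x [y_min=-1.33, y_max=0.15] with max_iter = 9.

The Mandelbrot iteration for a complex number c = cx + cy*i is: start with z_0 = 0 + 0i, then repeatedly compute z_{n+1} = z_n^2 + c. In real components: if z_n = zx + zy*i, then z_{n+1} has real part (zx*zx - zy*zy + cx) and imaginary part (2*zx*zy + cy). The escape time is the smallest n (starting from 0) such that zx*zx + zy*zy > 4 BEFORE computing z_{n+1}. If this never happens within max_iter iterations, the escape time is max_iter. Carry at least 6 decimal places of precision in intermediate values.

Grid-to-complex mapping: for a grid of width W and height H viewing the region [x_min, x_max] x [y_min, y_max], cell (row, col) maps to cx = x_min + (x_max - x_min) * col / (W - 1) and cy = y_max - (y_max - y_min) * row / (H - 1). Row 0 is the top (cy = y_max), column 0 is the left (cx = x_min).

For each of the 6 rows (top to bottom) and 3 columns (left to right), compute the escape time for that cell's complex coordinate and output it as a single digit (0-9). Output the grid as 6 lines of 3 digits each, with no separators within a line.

(row=0, col=0): c = -2.0000 + 0.1500i → escape time 1
(row=0, col=1): c = -1.3050 + 0.1500i → escape time 9
(row=0, col=2): c = -0.6100 + 0.1500i → escape time 9
(row=1, col=0): c = -2.0000 + -0.1460i → escape time 1
(row=1, col=1): c = -1.3050 + -0.1460i → escape time 9
(row=1, col=2): c = -0.6100 + -0.1460i → escape time 9
(row=2, col=0): c = -2.0000 + -0.4420i → escape time 1
(row=2, col=1): c = -1.3050 + -0.4420i → escape time 6
(row=2, col=2): c = -0.6100 + -0.4420i → escape time 9
(row=3, col=0): c = -2.0000 + -0.7380i → escape time 1
(row=3, col=1): c = -1.3050 + -0.7380i → escape time 3
(row=3, col=2): c = -0.6100 + -0.7380i → escape time 5
(row=4, col=0): c = -2.0000 + -1.0340i → escape time 1
(row=4, col=1): c = -1.3050 + -1.0340i → escape time 3
(row=4, col=2): c = -0.6100 + -1.0340i → escape time 4
(row=5, col=0): c = -2.0000 + -1.3300i → escape time 1
(row=5, col=1): c = -1.3050 + -1.3300i → escape time 2
(row=5, col=2): c = -0.6100 + -1.3300i → escape time 2

Answer: 199
199
169
135
134
122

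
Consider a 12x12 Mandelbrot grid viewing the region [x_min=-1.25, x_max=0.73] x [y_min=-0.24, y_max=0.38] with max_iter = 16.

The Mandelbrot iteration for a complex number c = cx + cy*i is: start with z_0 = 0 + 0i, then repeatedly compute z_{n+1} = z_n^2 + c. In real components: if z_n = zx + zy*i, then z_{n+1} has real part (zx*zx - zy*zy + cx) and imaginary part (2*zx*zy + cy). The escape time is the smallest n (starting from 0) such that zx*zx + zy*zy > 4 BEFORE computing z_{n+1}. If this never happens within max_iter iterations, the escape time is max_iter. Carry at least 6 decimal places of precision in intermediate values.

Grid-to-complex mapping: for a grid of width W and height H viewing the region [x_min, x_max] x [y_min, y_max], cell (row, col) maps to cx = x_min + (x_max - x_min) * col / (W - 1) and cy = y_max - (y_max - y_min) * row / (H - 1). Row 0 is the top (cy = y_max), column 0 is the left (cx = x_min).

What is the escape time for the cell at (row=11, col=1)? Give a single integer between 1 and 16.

Answer: 16

Derivation:
z_0 = 0 + 0i, c = -1.0700 + -0.2400i
Iter 1: z = -1.0700 + -0.2400i, |z|^2 = 1.2025
Iter 2: z = 0.0173 + 0.2736i, |z|^2 = 0.0752
Iter 3: z = -1.1446 + -0.2305i, |z|^2 = 1.3632
Iter 4: z = 0.1869 + 0.2877i, |z|^2 = 0.1177
Iter 5: z = -1.1179 + -0.1325i, |z|^2 = 1.2672
Iter 6: z = 0.1621 + 0.0562i, |z|^2 = 0.0294
Iter 7: z = -1.0469 + -0.2218i, |z|^2 = 1.1452
Iter 8: z = -0.0232 + 0.2244i, |z|^2 = 0.0509
Iter 9: z = -1.1198 + -0.2504i, |z|^2 = 1.3167
Iter 10: z = 0.1213 + 0.3208i, |z|^2 = 0.1176
Iter 11: z = -1.1582 + -0.1622i, |z|^2 = 1.3678
Iter 12: z = 0.2452 + 0.1357i, |z|^2 = 0.0785
Iter 13: z = -1.0283 + -0.1735i, |z|^2 = 1.0875
Iter 14: z = -0.0427 + 0.1167i, |z|^2 = 0.0154
Iter 15: z = -1.0818 + -0.2500i, |z|^2 = 1.2328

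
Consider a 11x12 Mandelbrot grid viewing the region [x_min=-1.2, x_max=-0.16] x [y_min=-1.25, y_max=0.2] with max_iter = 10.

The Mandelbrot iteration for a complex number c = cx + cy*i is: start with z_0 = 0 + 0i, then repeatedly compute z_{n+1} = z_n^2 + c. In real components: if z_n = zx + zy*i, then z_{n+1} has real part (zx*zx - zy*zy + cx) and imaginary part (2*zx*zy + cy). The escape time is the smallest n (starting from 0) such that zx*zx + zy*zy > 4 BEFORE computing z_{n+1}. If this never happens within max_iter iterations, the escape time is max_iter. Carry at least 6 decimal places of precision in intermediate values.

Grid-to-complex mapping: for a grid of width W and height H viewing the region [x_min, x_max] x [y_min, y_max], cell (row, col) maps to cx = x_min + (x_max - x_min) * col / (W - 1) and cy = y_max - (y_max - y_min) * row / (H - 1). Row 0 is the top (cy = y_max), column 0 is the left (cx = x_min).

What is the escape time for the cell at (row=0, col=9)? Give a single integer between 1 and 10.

z_0 = 0 + 0i, c = -0.2640 + 0.2000i
Iter 1: z = -0.2640 + 0.2000i, |z|^2 = 0.1097
Iter 2: z = -0.2343 + 0.0944i, |z|^2 = 0.0638
Iter 3: z = -0.2180 + 0.1558i, |z|^2 = 0.0718
Iter 4: z = -0.2407 + 0.1321i, |z|^2 = 0.0754
Iter 5: z = -0.2235 + 0.1364i, |z|^2 = 0.0686
Iter 6: z = -0.2327 + 0.1390i, |z|^2 = 0.0735
Iter 7: z = -0.2292 + 0.1353i, |z|^2 = 0.0708
Iter 8: z = -0.2298 + 0.1380i, |z|^2 = 0.0718
Iter 9: z = -0.2302 + 0.1366i, |z|^2 = 0.0717

Answer: 10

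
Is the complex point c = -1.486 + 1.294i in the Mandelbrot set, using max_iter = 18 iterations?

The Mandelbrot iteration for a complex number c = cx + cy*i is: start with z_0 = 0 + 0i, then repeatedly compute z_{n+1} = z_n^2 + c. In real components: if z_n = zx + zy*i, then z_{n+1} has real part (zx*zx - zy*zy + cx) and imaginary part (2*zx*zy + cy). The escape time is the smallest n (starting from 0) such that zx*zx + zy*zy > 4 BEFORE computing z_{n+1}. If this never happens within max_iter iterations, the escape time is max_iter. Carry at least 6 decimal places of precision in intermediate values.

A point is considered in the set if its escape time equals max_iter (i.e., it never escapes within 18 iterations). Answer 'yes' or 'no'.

Answer: no

Derivation:
z_0 = 0 + 0i, c = -1.4860 + 1.2940i
Iter 1: z = -1.4860 + 1.2940i, |z|^2 = 3.8826
Iter 2: z = -0.9522 + -2.5518i, |z|^2 = 7.4183
Escaped at iteration 2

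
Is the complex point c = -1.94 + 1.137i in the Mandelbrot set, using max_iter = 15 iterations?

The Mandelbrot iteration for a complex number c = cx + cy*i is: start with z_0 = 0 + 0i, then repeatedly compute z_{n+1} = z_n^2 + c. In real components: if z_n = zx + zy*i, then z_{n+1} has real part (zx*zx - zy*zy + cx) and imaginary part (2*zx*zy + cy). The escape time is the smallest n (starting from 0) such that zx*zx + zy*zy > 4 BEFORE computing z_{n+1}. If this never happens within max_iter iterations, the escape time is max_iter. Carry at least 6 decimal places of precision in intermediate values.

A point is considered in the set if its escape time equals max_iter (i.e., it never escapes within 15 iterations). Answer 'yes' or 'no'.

Answer: no

Derivation:
z_0 = 0 + 0i, c = -1.9400 + 1.1370i
Iter 1: z = -1.9400 + 1.1370i, |z|^2 = 5.0564
Escaped at iteration 1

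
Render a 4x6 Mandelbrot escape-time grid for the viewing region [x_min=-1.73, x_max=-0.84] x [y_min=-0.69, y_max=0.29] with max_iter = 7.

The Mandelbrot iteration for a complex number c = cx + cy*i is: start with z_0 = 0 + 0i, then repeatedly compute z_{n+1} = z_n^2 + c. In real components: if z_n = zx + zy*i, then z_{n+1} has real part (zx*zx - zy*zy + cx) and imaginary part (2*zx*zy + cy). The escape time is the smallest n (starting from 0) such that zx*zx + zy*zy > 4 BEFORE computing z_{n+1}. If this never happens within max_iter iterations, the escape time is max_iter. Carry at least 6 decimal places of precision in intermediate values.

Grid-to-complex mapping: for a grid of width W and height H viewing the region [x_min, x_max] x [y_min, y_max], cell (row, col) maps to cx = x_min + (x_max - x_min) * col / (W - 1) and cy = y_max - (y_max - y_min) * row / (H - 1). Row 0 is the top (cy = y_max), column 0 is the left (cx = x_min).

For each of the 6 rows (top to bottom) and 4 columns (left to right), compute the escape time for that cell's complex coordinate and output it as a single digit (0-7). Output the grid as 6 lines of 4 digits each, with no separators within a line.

(row=0, col=0): c = -1.7300 + 0.2900i → escape time 4
(row=0, col=1): c = -1.4333 + 0.2900i → escape time 5
(row=0, col=2): c = -1.1367 + 0.2900i → escape time 7
(row=0, col=3): c = -0.8400 + 0.2900i → escape time 7
(row=1, col=0): c = -1.7300 + 0.0940i → escape time 5
(row=1, col=1): c = -1.4333 + 0.0940i → escape time 7
(row=1, col=2): c = -1.1367 + 0.0940i → escape time 7
(row=1, col=3): c = -0.8400 + 0.0940i → escape time 7
(row=2, col=0): c = -1.7300 + -0.1020i → escape time 5
(row=2, col=1): c = -1.4333 + -0.1020i → escape time 7
(row=2, col=2): c = -1.1367 + -0.1020i → escape time 7
(row=2, col=3): c = -0.8400 + -0.1020i → escape time 7
(row=3, col=0): c = -1.7300 + -0.2980i → escape time 4
(row=3, col=1): c = -1.4333 + -0.2980i → escape time 5
(row=3, col=2): c = -1.1367 + -0.2980i → escape time 7
(row=3, col=3): c = -0.8400 + -0.2980i → escape time 7
(row=4, col=0): c = -1.7300 + -0.4940i → escape time 3
(row=4, col=1): c = -1.4333 + -0.4940i → escape time 3
(row=4, col=2): c = -1.1367 + -0.4940i → escape time 5
(row=4, col=3): c = -0.8400 + -0.4940i → escape time 6
(row=5, col=0): c = -1.7300 + -0.6900i → escape time 3
(row=5, col=1): c = -1.4333 + -0.6900i → escape time 3
(row=5, col=2): c = -1.1367 + -0.6900i → escape time 3
(row=5, col=3): c = -0.8400 + -0.6900i → escape time 4

Answer: 4577
5777
5777
4577
3356
3334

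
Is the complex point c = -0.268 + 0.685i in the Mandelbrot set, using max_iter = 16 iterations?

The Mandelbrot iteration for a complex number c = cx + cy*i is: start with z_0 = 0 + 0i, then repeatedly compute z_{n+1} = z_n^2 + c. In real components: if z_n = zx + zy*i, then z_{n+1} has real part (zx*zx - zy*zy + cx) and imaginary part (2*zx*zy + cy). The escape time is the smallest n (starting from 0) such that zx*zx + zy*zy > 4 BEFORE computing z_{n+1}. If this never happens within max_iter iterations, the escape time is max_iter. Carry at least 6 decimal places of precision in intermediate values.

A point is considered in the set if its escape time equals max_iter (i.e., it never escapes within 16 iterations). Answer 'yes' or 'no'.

z_0 = 0 + 0i, c = -0.2680 + 0.6850i
Iter 1: z = -0.2680 + 0.6850i, |z|^2 = 0.5410
Iter 2: z = -0.6654 + 0.3178i, |z|^2 = 0.5438
Iter 3: z = 0.0737 + 0.2620i, |z|^2 = 0.0741
Iter 4: z = -0.3312 + 0.7236i, |z|^2 = 0.6334
Iter 5: z = -0.6820 + 0.2056i, |z|^2 = 0.5073
Iter 6: z = 0.1548 + 0.4045i, |z|^2 = 0.1876
Iter 7: z = -0.4077 + 0.8102i, |z|^2 = 0.8227
Iter 8: z = -0.7582 + 0.0244i, |z|^2 = 0.5755
Iter 9: z = 0.3063 + 0.6481i, |z|^2 = 0.5138
Iter 10: z = -0.5941 + 1.0821i, |z|^2 = 1.5238
Iter 11: z = -1.0858 + -0.6008i, |z|^2 = 1.5400
Iter 12: z = 0.5501 + 1.9897i, |z|^2 = 4.2614
Escaped at iteration 12

Answer: no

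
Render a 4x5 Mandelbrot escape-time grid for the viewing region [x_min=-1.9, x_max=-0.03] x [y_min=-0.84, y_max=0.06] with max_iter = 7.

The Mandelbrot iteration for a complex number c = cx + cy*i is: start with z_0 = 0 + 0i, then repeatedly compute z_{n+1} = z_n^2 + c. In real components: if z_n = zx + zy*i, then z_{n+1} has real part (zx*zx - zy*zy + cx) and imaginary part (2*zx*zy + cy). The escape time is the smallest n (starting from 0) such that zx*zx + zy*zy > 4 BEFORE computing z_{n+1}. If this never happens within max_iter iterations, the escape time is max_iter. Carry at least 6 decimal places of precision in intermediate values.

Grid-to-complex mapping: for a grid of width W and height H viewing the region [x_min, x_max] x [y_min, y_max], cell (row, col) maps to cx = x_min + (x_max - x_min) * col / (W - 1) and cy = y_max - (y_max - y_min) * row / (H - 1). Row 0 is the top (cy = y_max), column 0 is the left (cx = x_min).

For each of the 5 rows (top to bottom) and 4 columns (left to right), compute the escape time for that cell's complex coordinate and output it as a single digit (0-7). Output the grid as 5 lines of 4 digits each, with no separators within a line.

Answer: 5777
4777
3777
2377
1347

Derivation:
(row=0, col=0): c = -1.9000 + 0.0600i → escape time 5
(row=0, col=1): c = -1.2767 + 0.0600i → escape time 7
(row=0, col=2): c = -0.6533 + 0.0600i → escape time 7
(row=0, col=3): c = -0.0300 + 0.0600i → escape time 7
(row=1, col=0): c = -1.9000 + -0.1650i → escape time 4
(row=1, col=1): c = -1.2767 + -0.1650i → escape time 7
(row=1, col=2): c = -0.6533 + -0.1650i → escape time 7
(row=1, col=3): c = -0.0300 + -0.1650i → escape time 7
(row=2, col=0): c = -1.9000 + -0.3900i → escape time 3
(row=2, col=1): c = -1.2767 + -0.3900i → escape time 7
(row=2, col=2): c = -0.6533 + -0.3900i → escape time 7
(row=2, col=3): c = -0.0300 + -0.3900i → escape time 7
(row=3, col=0): c = -1.9000 + -0.6150i → escape time 2
(row=3, col=1): c = -1.2767 + -0.6150i → escape time 3
(row=3, col=2): c = -0.6533 + -0.6150i → escape time 7
(row=3, col=3): c = -0.0300 + -0.6150i → escape time 7
(row=4, col=0): c = -1.9000 + -0.8400i → escape time 1
(row=4, col=1): c = -1.2767 + -0.8400i → escape time 3
(row=4, col=2): c = -0.6533 + -0.8400i → escape time 4
(row=4, col=3): c = -0.0300 + -0.8400i → escape time 7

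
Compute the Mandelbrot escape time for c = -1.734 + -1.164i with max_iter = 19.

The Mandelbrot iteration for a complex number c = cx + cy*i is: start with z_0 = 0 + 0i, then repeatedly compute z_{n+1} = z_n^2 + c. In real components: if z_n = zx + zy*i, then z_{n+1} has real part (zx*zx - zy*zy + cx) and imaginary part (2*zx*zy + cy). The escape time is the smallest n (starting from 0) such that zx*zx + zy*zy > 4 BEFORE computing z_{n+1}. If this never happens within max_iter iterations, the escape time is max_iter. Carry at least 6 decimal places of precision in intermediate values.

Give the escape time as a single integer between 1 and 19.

Answer: 1

Derivation:
z_0 = 0 + 0i, c = -1.7340 + -1.1640i
Iter 1: z = -1.7340 + -1.1640i, |z|^2 = 4.3617
Escaped at iteration 1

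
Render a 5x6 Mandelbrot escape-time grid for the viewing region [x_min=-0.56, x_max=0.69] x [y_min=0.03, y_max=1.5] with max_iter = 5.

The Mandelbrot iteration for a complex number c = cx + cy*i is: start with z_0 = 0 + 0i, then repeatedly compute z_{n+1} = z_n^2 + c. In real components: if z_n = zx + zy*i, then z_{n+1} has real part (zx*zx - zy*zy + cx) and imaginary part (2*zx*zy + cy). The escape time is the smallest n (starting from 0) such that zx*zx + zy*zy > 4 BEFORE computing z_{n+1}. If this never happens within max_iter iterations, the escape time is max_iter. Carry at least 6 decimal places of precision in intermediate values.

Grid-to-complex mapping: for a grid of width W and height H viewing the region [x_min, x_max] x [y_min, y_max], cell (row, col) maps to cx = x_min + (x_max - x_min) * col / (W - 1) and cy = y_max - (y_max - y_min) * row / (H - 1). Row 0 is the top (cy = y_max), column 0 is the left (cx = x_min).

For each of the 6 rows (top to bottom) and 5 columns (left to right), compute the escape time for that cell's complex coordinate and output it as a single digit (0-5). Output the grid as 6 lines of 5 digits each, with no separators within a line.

Answer: 22222
33322
45532
55553
55553
55553

Derivation:
(row=0, col=0): c = -0.5600 + 1.5000i → escape time 2
(row=0, col=1): c = -0.2475 + 1.5000i → escape time 2
(row=0, col=2): c = 0.0650 + 1.5000i → escape time 2
(row=0, col=3): c = 0.3775 + 1.5000i → escape time 2
(row=0, col=4): c = 0.6900 + 1.5000i → escape time 2
(row=1, col=0): c = -0.5600 + 1.2060i → escape time 3
(row=1, col=1): c = -0.2475 + 1.2060i → escape time 3
(row=1, col=2): c = 0.0650 + 1.2060i → escape time 3
(row=1, col=3): c = 0.3775 + 1.2060i → escape time 2
(row=1, col=4): c = 0.6900 + 1.2060i → escape time 2
(row=2, col=0): c = -0.5600 + 0.9120i → escape time 4
(row=2, col=1): c = -0.2475 + 0.9120i → escape time 5
(row=2, col=2): c = 0.0650 + 0.9120i → escape time 5
(row=2, col=3): c = 0.3775 + 0.9120i → escape time 3
(row=2, col=4): c = 0.6900 + 0.9120i → escape time 2
(row=3, col=0): c = -0.5600 + 0.6180i → escape time 5
(row=3, col=1): c = -0.2475 + 0.6180i → escape time 5
(row=3, col=2): c = 0.0650 + 0.6180i → escape time 5
(row=3, col=3): c = 0.3775 + 0.6180i → escape time 5
(row=3, col=4): c = 0.6900 + 0.6180i → escape time 3
(row=4, col=0): c = -0.5600 + 0.3240i → escape time 5
(row=4, col=1): c = -0.2475 + 0.3240i → escape time 5
(row=4, col=2): c = 0.0650 + 0.3240i → escape time 5
(row=4, col=3): c = 0.3775 + 0.3240i → escape time 5
(row=4, col=4): c = 0.6900 + 0.3240i → escape time 3
(row=5, col=0): c = -0.5600 + 0.0300i → escape time 5
(row=5, col=1): c = -0.2475 + 0.0300i → escape time 5
(row=5, col=2): c = 0.0650 + 0.0300i → escape time 5
(row=5, col=3): c = 0.3775 + 0.0300i → escape time 5
(row=5, col=4): c = 0.6900 + 0.0300i → escape time 3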